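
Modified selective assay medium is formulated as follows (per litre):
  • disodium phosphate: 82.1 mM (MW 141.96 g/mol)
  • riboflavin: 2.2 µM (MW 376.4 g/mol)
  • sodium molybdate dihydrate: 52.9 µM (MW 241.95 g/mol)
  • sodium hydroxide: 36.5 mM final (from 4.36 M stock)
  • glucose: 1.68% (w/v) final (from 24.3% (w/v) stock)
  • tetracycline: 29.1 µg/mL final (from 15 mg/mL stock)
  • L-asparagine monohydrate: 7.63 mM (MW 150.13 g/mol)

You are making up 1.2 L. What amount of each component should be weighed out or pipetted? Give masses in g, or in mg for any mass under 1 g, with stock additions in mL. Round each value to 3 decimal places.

disodium phosphate 13.986 g; riboflavin 0.994 mg; sodium molybdate dihydrate 15.359 mg; sodium hydroxide 10.046 mL; glucose 82.963 mL; tetracycline 2.328 mL; L-asparagine monohydrate 1.375 g

Scale factor relative to 1 L: 1.2.
disodium phosphate: 82.1 mmol/L × 141.96 g/mol × 1.2 L ÷ 1000 = 13.986 g
riboflavin: 2.2 µmol/L × 376.4 g/mol × 1.2 L ÷ 1000 = 0.994 mg
sodium molybdate dihydrate: 52.9 µmol/L × 241.95 g/mol × 1.2 L ÷ 1000 = 15.359 mg
sodium hydroxide: dilute stock: 36.5 mM × 1200 mL ÷ 4360 mM = 10.046 mL
glucose: dilute stock: 1.68% ÷ 24.3% × 1200 mL = 82.963 mL
tetracycline: dilute stock: 29.1 µg/mL × 1200 mL ÷ 15000 µg/mL = 2.328 mL
L-asparagine monohydrate: 7.63 mmol/L × 150.13 g/mol × 1.2 L ÷ 1000 = 1.375 g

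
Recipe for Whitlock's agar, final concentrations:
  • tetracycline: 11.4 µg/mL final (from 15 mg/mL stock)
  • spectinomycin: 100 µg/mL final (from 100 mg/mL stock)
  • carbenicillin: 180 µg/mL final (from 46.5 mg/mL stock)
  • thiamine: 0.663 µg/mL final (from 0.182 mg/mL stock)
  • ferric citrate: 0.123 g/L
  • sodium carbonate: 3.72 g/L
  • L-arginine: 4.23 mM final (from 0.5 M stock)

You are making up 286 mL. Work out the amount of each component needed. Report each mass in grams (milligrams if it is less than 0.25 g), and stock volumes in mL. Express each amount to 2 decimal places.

tetracycline 0.22 mL; spectinomycin 0.29 mL; carbenicillin 1.11 mL; thiamine 1.04 mL; ferric citrate 35.18 mg; sodium carbonate 1.06 g; L-arginine 2.42 mL

Scale factor relative to 1 L: 0.286.
tetracycline: V = C2·V2/C1 = 11.4 µg/mL × 286 mL ÷ 15000 µg/mL = 0.22 mL
spectinomycin: dilute stock: 100 µg/mL × 286 mL ÷ 100000 µg/mL = 0.29 mL
carbenicillin: V = C2·V2/C1 = 180 µg/mL × 286 mL ÷ 46500 µg/mL = 1.11 mL
thiamine: dilute stock: 0.663 µg/mL × 286 mL ÷ 182 µg/mL = 1.04 mL
ferric citrate: 0.123 g/L × 0.286 L = 0.035178 g = 35.18 mg
sodium carbonate: 3.72 g/L × 0.286 L = 1.06 g
L-arginine: C1V1 = C2V2 → 4.23 mM × 286 mL ÷ 500 mM = 2.42 mL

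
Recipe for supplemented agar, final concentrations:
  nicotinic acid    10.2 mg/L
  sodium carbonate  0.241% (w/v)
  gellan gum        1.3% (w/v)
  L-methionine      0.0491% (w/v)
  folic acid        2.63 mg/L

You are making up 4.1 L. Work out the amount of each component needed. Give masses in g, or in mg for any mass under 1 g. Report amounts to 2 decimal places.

Scale factor relative to 1 L: 4.1.
nicotinic acid: 10.2 mg/L × 4.1 L = 41.82 mg
sodium carbonate: 0.241% w/v = 2.41 g/L → 2.41 × 4.1 L = 9.88 g
gellan gum: 1.3% w/v = 13 g/L → 13 × 4.1 L = 53.30 g
L-methionine: 0.0491% w/v = 0.491 g/L → 0.491 × 4.1 L = 2.01 g
folic acid: 2.63 mg/L × 4.1 L = 10.78 mg

nicotinic acid 41.82 mg; sodium carbonate 9.88 g; gellan gum 53.30 g; L-methionine 2.01 g; folic acid 10.78 mg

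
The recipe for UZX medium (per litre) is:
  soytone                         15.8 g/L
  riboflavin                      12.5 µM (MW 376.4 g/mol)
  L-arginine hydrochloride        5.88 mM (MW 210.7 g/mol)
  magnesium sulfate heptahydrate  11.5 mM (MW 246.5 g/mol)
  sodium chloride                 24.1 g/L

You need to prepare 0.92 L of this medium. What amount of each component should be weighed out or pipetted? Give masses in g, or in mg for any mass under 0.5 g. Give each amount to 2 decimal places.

soytone 14.54 g; riboflavin 4.33 mg; L-arginine hydrochloride 1.14 g; magnesium sulfate heptahydrate 2.61 g; sodium chloride 22.17 g

Scale factor relative to 1 L: 0.92.
soytone: 15.8 g/L × 0.92 L = 14.54 g
riboflavin: 12.5 µmol/L × 376.4 g/mol × 0.92 L ÷ 1000 = 4.33 mg
L-arginine hydrochloride: 5.88 mmol/L × 210.7 g/mol × 0.92 L ÷ 1000 = 1.14 g
magnesium sulfate heptahydrate: 11.5 mmol/L × 246.5 g/mol × 0.92 L ÷ 1000 = 2.61 g
sodium chloride: 24.1 g/L × 0.92 L = 22.17 g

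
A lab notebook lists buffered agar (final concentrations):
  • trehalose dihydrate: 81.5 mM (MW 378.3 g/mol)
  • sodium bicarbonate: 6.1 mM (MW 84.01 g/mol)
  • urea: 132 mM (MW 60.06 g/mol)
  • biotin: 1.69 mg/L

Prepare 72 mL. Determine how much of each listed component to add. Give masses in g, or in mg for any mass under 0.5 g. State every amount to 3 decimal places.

trehalose dihydrate 2.220 g; sodium bicarbonate 36.897 mg; urea 0.571 g; biotin 0.122 mg

Scale factor relative to 1 L: 0.072.
trehalose dihydrate: 81.5 mmol/L × 378.3 g/mol × 0.072 L ÷ 1000 = 2.220 g
sodium bicarbonate: 6.1 mmol/L × 84.01 mg/mmol × 0.072 L = 36.897 mg
urea: 132 mmol/L × 60.06 g/mol × 0.072 L ÷ 1000 = 0.571 g
biotin: 1.69 mg/L × 0.072 L = 0.122 mg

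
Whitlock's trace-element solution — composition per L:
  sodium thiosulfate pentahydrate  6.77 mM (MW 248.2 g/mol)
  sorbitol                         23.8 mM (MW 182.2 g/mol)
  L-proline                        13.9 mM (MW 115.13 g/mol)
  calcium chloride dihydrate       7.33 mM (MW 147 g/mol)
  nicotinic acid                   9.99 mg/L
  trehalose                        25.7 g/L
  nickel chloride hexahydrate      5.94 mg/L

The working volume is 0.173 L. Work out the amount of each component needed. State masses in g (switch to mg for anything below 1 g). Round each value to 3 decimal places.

Working volume: 0.173 L.
sodium thiosulfate pentahydrate: 6.77 mmol/L × 248.2 mg/mmol × 0.173 L = 290.694 mg
sorbitol: 23.8 mmol/L × 182.2 mg/mmol × 0.173 L = 750.190 mg
L-proline: 13.9 mmol/L × 115.13 mg/mmol × 0.173 L = 276.853 mg
calcium chloride dihydrate: 7.33 mmol/L × 147 mg/mmol × 0.173 L = 186.409 mg
nicotinic acid: 9.99 mg/L × 0.173 L = 1.728 mg
trehalose: 25.7 g/L × 0.173 L = 4.446 g
nickel chloride hexahydrate: 5.94 mg/L × 0.173 L = 1.028 mg

sodium thiosulfate pentahydrate 290.694 mg; sorbitol 750.190 mg; L-proline 276.853 mg; calcium chloride dihydrate 186.409 mg; nicotinic acid 1.728 mg; trehalose 4.446 g; nickel chloride hexahydrate 1.028 mg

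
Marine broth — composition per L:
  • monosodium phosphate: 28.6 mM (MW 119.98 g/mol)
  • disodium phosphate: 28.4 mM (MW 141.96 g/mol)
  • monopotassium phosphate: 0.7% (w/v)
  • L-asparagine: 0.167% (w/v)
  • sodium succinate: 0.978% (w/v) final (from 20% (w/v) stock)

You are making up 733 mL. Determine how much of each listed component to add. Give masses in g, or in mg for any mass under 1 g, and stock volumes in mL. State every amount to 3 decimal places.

monosodium phosphate 2.515 g; disodium phosphate 2.955 g; monopotassium phosphate 5.131 g; L-asparagine 1.224 g; sodium succinate 35.844 mL

Scale factor relative to 1 L: 0.733.
monosodium phosphate: 28.6 mmol/L × 119.98 g/mol × 0.733 L ÷ 1000 = 2.515 g
disodium phosphate: 28.4 mmol/L × 141.96 g/mol × 0.733 L ÷ 1000 = 2.955 g
monopotassium phosphate: 0.7 g per 100 mL × 733 mL ÷ 100 = 5.131 g
L-asparagine: 0.167 g per 100 mL × 733 mL ÷ 100 = 1.224 g
sodium succinate: C1V1 = C2V2 → 0.978% ÷ 20% × 733 mL = 35.844 mL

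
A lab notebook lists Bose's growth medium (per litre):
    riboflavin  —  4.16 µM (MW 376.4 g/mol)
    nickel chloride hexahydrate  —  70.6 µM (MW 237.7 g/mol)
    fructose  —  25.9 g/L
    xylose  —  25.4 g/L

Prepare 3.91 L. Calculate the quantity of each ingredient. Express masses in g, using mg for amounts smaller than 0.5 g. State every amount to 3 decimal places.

Scale factor relative to 1 L: 3.91.
riboflavin: 4.16 µmol/L × 376.4 g/mol × 3.91 L ÷ 1000 = 6.122 mg
nickel chloride hexahydrate: 70.6 µmol/L × 237.7 g/mol × 3.91 L ÷ 1000 = 65.616 mg
fructose: 25.9 g/L × 3.91 L = 101.269 g
xylose: 25.4 g/L × 3.91 L = 99.314 g

riboflavin 6.122 mg; nickel chloride hexahydrate 65.616 mg; fructose 101.269 g; xylose 99.314 g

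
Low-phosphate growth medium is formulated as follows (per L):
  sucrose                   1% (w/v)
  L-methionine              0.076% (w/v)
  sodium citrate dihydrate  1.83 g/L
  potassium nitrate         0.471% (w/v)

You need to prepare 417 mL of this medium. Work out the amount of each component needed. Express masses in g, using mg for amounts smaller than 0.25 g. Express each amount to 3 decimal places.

Scale factor relative to 1 L: 0.417.
sucrose: 1 g per 100 mL × 417 mL ÷ 100 = 4.170 g
L-methionine: 0.076 g per 100 mL × 417 mL ÷ 100 = 0.317 g
sodium citrate dihydrate: 1.83 g/L × 0.417 L = 0.763 g
potassium nitrate: 0.471 g per 100 mL × 417 mL ÷ 100 = 1.964 g

sucrose 4.170 g; L-methionine 0.317 g; sodium citrate dihydrate 0.763 g; potassium nitrate 1.964 g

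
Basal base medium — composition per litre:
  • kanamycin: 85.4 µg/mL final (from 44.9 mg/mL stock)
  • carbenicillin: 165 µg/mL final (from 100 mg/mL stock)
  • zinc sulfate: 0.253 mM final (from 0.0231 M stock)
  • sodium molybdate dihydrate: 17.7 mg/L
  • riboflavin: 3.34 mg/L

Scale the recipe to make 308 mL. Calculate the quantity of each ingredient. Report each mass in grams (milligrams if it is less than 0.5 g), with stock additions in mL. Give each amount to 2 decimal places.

Working volume: 308 mL = 0.308 L.
kanamycin: C1V1 = C2V2 → 85.4 µg/mL × 308 mL ÷ 44900 µg/mL = 0.59 mL
carbenicillin: dilute stock: 165 µg/mL × 308 mL ÷ 100000 µg/mL = 0.51 mL
zinc sulfate: C1V1 = C2V2 → 0.253 mM × 308 mL ÷ 23.1 mM = 3.37 mL
sodium molybdate dihydrate: 17.7 mg/L × 0.308 L = 5.45 mg
riboflavin: 3.34 mg/L × 0.308 L = 1.03 mg

kanamycin 0.59 mL; carbenicillin 0.51 mL; zinc sulfate 3.37 mL; sodium molybdate dihydrate 5.45 mg; riboflavin 1.03 mg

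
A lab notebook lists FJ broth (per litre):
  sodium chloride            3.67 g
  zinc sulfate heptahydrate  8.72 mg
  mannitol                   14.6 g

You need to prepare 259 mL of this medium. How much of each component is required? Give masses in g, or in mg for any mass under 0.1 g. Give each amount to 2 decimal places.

sodium chloride 0.95 g; zinc sulfate heptahydrate 2.26 mg; mannitol 3.78 g

Scale factor = 259 mL / 1000 mL = 0.259.
sodium chloride: 3.67 g × (259 mL / 1000 mL) = 0.95 g
zinc sulfate heptahydrate: 8.72 mg × (259 mL / 1000 mL) = 2.26 mg
mannitol: 14.6 g × (259 mL / 1000 mL) = 3.78 g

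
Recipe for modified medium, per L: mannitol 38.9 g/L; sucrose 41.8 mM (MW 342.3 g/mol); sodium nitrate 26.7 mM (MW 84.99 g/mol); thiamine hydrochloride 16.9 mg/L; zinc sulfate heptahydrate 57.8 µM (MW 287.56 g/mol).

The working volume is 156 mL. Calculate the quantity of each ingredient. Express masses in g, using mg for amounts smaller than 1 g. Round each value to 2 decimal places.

mannitol 6.07 g; sucrose 2.23 g; sodium nitrate 354.00 mg; thiamine hydrochloride 2.64 mg; zinc sulfate heptahydrate 2.59 mg

Working volume: 156 mL = 0.156 L.
mannitol: 38.9 g/L × 0.156 L = 6.07 g
sucrose: 41.8 mmol/L × 342.3 g/mol × 0.156 L ÷ 1000 = 2.23 g
sodium nitrate: 26.7 mmol/L × 84.99 mg/mmol × 0.156 L = 354.00 mg
thiamine hydrochloride: 16.9 mg/L × 0.156 L = 2.64 mg
zinc sulfate heptahydrate: 57.8 µmol/L × 287.56 g/mol × 0.156 L ÷ 1000 = 2.59 mg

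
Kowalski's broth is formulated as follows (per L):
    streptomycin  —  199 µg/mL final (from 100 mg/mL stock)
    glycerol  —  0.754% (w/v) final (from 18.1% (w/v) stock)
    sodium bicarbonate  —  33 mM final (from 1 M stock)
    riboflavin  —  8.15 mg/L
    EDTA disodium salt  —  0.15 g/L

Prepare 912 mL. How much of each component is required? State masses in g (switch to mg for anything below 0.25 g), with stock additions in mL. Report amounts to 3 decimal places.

Target volume = 912 mL = 0.912 L.
streptomycin: V = C2·V2/C1 = 199 µg/mL × 912 mL ÷ 100000 µg/mL = 1.815 mL
glycerol: dilute stock: 0.754% ÷ 18.1% × 912 mL = 37.992 mL
sodium bicarbonate: C1V1 = C2V2 → 33 mM × 912 mL ÷ 1000 mM = 30.096 mL
riboflavin: 8.15 mg/L × 0.912 L = 7.433 mg
EDTA disodium salt: 0.15 g/L × 0.912 L = 0.1368 g = 136.800 mg

streptomycin 1.815 mL; glycerol 37.992 mL; sodium bicarbonate 30.096 mL; riboflavin 7.433 mg; EDTA disodium salt 136.800 mg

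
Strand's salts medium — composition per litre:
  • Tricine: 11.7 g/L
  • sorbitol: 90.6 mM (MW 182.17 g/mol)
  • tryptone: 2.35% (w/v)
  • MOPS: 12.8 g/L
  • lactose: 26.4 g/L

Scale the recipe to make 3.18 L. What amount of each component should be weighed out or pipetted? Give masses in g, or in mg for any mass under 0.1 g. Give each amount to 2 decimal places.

Tricine 37.21 g; sorbitol 52.48 g; tryptone 74.73 g; MOPS 40.70 g; lactose 83.95 g

Working volume: 3.18 L.
Tricine: 11.7 g/L × 3.18 L = 37.21 g
sorbitol: 90.6 mmol/L × 182.17 g/mol × 3.18 L ÷ 1000 = 52.48 g
tryptone: 2.35 g per 100 mL × 3180 mL ÷ 100 = 74.73 g
MOPS: 12.8 g/L × 3.18 L = 40.70 g
lactose: 26.4 g/L × 3.18 L = 83.95 g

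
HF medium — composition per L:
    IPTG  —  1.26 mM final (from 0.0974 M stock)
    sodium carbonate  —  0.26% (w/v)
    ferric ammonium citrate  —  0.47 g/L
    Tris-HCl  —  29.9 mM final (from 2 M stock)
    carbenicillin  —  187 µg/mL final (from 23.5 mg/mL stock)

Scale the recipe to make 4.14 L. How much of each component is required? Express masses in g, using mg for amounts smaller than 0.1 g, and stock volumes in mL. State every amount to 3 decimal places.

IPTG 53.556 mL; sodium carbonate 10.764 g; ferric ammonium citrate 1.946 g; Tris-HCl 61.893 mL; carbenicillin 32.944 mL

Scale factor relative to 1 L: 4.14.
IPTG: V = C2·V2/C1 = 1.26 mM × 4140 mL ÷ 97.4 mM = 53.556 mL
sodium carbonate: 0.26% w/v = 2.6 g/L → 2.6 × 4.14 L = 10.764 g
ferric ammonium citrate: 0.47 g/L × 4.14 L = 1.946 g
Tris-HCl: dilute stock: 29.9 mM × 4140 mL ÷ 2000 mM = 61.893 mL
carbenicillin: V = C2·V2/C1 = 187 µg/mL × 4140 mL ÷ 23500 µg/mL = 32.944 mL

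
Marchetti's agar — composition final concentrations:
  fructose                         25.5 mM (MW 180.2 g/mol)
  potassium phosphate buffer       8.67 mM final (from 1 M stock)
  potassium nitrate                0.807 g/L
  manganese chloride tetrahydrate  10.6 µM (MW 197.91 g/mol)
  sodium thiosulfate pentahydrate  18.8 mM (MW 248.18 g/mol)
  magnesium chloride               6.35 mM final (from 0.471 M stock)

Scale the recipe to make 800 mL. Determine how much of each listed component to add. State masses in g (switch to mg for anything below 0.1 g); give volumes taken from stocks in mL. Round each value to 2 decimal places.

Target volume = 800 mL = 0.8 L.
fructose: 25.5 mmol/L × 180.2 g/mol × 0.8 L ÷ 1000 = 3.68 g
potassium phosphate buffer: C1V1 = C2V2 → 8.67 mM × 800 mL ÷ 1000 mM = 6.94 mL
potassium nitrate: 0.807 g/L × 0.8 L = 0.65 g
manganese chloride tetrahydrate: 10.6 µmol/L × 197.91 g/mol × 0.8 L ÷ 1000 = 1.68 mg
sodium thiosulfate pentahydrate: 18.8 mmol/L × 248.18 g/mol × 0.8 L ÷ 1000 = 3.73 g
magnesium chloride: V = C2·V2/C1 = 6.35 mM × 800 mL ÷ 471 mM = 10.79 mL

fructose 3.68 g; potassium phosphate buffer 6.94 mL; potassium nitrate 0.65 g; manganese chloride tetrahydrate 1.68 mg; sodium thiosulfate pentahydrate 3.73 g; magnesium chloride 10.79 mL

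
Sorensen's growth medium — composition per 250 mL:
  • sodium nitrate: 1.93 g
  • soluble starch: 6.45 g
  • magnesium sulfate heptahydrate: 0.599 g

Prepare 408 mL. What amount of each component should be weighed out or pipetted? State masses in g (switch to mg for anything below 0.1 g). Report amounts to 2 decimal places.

sodium nitrate 3.15 g; soluble starch 10.53 g; magnesium sulfate heptahydrate 0.98 g

Ratio of target to recipe volume: 408 / 250 = 1.632.
sodium nitrate: 1.93 g × (408 mL / 250 mL) = 3.15 g
soluble starch: 6.45 g × (408 mL / 250 mL) = 10.53 g
magnesium sulfate heptahydrate: 0.599 g × (408 mL / 250 mL) = 0.98 g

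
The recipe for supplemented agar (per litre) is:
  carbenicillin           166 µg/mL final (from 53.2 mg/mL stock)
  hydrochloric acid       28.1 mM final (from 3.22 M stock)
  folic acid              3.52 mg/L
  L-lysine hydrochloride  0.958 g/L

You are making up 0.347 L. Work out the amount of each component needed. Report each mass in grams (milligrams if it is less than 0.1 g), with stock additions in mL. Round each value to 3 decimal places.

carbenicillin 1.083 mL; hydrochloric acid 3.028 mL; folic acid 1.221 mg; L-lysine hydrochloride 0.332 g

Scale factor relative to 1 L: 0.347.
carbenicillin: V = C2·V2/C1 = 166 µg/mL × 347 mL ÷ 53200 µg/mL = 1.083 mL
hydrochloric acid: V = C2·V2/C1 = 28.1 mM × 347 mL ÷ 3220 mM = 3.028 mL
folic acid: 3.52 mg/L × 0.347 L = 1.221 mg
L-lysine hydrochloride: 0.958 g/L × 0.347 L = 0.332 g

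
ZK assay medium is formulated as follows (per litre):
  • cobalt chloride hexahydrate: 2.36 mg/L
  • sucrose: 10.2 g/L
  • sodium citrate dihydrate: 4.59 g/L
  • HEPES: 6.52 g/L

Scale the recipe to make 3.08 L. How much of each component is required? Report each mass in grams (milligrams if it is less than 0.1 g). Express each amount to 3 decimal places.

Scale factor relative to 1 L: 3.08.
cobalt chloride hexahydrate: 2.36 mg/L × 3.08 L = 7.269 mg
sucrose: 10.2 g/L × 3.08 L = 31.416 g
sodium citrate dihydrate: 4.59 g/L × 3.08 L = 14.137 g
HEPES: 6.52 g/L × 3.08 L = 20.082 g

cobalt chloride hexahydrate 7.269 mg; sucrose 31.416 g; sodium citrate dihydrate 14.137 g; HEPES 20.082 g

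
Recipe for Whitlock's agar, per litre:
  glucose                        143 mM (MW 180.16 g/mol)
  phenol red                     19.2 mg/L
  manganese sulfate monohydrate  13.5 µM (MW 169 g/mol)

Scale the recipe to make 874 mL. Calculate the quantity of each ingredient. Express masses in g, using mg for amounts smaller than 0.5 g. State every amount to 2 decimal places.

Scale factor relative to 1 L: 0.874.
glucose: 143 mmol/L × 180.16 g/mol × 0.874 L ÷ 1000 = 22.52 g
phenol red: 19.2 mg/L × 0.874 L = 16.78 mg
manganese sulfate monohydrate: 13.5 µmol/L × 169 g/mol × 0.874 L ÷ 1000 = 1.99 mg

glucose 22.52 g; phenol red 16.78 mg; manganese sulfate monohydrate 1.99 mg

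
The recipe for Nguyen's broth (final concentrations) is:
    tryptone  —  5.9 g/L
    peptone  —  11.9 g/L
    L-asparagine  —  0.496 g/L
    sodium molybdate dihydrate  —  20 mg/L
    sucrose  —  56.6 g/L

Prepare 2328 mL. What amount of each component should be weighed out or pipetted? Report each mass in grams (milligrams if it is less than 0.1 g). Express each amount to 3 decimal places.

Working volume: 2328 mL = 2.328 L.
tryptone: 5.9 g/L × 2.328 L = 13.735 g
peptone: 11.9 g/L × 2.328 L = 27.703 g
L-asparagine: 0.496 g/L × 2.328 L = 1.155 g
sodium molybdate dihydrate: 20 mg/L × 2.328 L = 46.560 mg
sucrose: 56.6 g/L × 2.328 L = 131.765 g

tryptone 13.735 g; peptone 27.703 g; L-asparagine 1.155 g; sodium molybdate dihydrate 46.560 mg; sucrose 131.765 g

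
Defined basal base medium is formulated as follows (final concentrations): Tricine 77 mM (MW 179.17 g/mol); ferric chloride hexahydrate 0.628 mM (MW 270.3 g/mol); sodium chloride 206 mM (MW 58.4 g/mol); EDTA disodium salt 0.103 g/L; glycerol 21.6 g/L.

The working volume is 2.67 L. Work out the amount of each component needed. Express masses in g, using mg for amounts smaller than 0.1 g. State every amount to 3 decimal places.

Scale factor relative to 1 L: 2.67.
Tricine: 77 mmol/L × 179.17 g/mol × 2.67 L ÷ 1000 = 36.836 g
ferric chloride hexahydrate: 0.628 mmol/L × 270.3 g/mol × 2.67 L ÷ 1000 = 0.453 g
sodium chloride: 206 mmol/L × 58.4 g/mol × 2.67 L ÷ 1000 = 32.121 g
EDTA disodium salt: 0.103 g/L × 2.67 L = 0.275 g
glycerol: 21.6 g/L × 2.67 L = 57.672 g

Tricine 36.836 g; ferric chloride hexahydrate 0.453 g; sodium chloride 32.121 g; EDTA disodium salt 0.275 g; glycerol 57.672 g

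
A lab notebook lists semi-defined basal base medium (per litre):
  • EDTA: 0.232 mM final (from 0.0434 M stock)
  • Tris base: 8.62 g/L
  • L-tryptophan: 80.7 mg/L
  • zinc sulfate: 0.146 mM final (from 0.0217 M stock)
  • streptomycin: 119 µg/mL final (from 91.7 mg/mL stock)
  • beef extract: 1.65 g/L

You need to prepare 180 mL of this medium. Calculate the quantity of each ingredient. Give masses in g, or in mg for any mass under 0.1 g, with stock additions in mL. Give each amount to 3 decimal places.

Target volume = 180 mL = 0.18 L.
EDTA: V = C2·V2/C1 = 0.232 mM × 180 mL ÷ 43.4 mM = 0.962 mL
Tris base: 8.62 g/L × 0.18 L = 1.552 g
L-tryptophan: 80.7 mg/L × 0.18 L = 14.526 mg
zinc sulfate: dilute stock: 0.146 mM × 180 mL ÷ 21.7 mM = 1.211 mL
streptomycin: V = C2·V2/C1 = 119 µg/mL × 180 mL ÷ 91700 µg/mL = 0.234 mL
beef extract: 1.65 g/L × 0.18 L = 0.297 g

EDTA 0.962 mL; Tris base 1.552 g; L-tryptophan 14.526 mg; zinc sulfate 1.211 mL; streptomycin 0.234 mL; beef extract 0.297 g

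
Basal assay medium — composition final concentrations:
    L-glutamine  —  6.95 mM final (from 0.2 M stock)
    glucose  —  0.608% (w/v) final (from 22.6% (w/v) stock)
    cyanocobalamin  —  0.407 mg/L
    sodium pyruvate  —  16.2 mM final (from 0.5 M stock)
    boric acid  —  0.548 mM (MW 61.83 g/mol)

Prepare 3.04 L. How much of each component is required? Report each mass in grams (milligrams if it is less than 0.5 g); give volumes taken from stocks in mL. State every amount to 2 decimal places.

L-glutamine 105.64 mL; glucose 81.78 mL; cyanocobalamin 1.24 mg; sodium pyruvate 98.50 mL; boric acid 103.00 mg

Working volume: 3.04 L.
L-glutamine: V = C2·V2/C1 = 6.95 mM × 3040 mL ÷ 200 mM = 105.64 mL
glucose: V = C2·V2/C1 = 0.608% ÷ 22.6% × 3040 mL = 81.78 mL
cyanocobalamin: 0.407 mg/L × 3.04 L = 1.24 mg
sodium pyruvate: V = C2·V2/C1 = 16.2 mM × 3040 mL ÷ 500 mM = 98.50 mL
boric acid: 0.548 mmol/L × 61.83 mg/mmol × 3.04 L = 103.00 mg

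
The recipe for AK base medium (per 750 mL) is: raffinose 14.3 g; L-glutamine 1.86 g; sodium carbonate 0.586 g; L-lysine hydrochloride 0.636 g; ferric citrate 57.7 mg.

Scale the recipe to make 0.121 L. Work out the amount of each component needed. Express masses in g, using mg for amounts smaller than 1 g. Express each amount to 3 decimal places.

raffinose 2.307 g; L-glutamine 300.080 mg; sodium carbonate 94.541 mg; L-lysine hydrochloride 102.608 mg; ferric citrate 9.309 mg

Scale factor = 121 mL / 750 mL = 0.161333.
raffinose: 14.3 g × (121 mL / 750 mL) = 2.307 g
L-glutamine: 1.86 g × (121 mL / 750 mL) = 0.30008 g = 300.080 mg
sodium carbonate: 0.586 g × (121 mL / 750 mL) = 0.0945413 g = 94.541 mg
L-lysine hydrochloride: 0.636 g × (121 mL / 750 mL) = 0.102608 g = 102.608 mg
ferric citrate: 57.7 mg × (121 mL / 750 mL) = 9.309 mg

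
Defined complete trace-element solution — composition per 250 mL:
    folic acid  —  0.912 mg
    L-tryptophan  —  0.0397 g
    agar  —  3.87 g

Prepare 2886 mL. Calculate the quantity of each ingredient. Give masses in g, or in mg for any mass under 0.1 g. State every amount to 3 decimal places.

folic acid 10.528 mg; L-tryptophan 0.458 g; agar 44.675 g

Scale factor = 2886 mL / 250 mL = 11.544.
folic acid: 0.912 mg × (2886 mL / 250 mL) = 10.528 mg
L-tryptophan: 0.0397 g × (2886 mL / 250 mL) = 0.458 g
agar: 3.87 g × (2886 mL / 250 mL) = 44.675 g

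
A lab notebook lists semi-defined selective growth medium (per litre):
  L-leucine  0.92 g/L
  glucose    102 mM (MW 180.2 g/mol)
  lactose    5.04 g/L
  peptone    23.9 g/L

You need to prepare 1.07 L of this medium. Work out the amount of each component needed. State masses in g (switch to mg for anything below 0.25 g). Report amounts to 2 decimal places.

Working volume: 1.07 L.
L-leucine: 0.92 g/L × 1.07 L = 0.98 g
glucose: 102 mmol/L × 180.2 g/mol × 1.07 L ÷ 1000 = 19.67 g
lactose: 5.04 g/L × 1.07 L = 5.39 g
peptone: 23.9 g/L × 1.07 L = 25.57 g

L-leucine 0.98 g; glucose 19.67 g; lactose 5.39 g; peptone 25.57 g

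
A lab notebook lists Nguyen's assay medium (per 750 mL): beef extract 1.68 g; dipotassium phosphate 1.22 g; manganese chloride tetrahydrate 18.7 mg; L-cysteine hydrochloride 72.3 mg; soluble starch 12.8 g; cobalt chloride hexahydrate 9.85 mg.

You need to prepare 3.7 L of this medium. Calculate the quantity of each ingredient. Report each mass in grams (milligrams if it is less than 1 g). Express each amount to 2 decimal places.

beef extract 8.29 g; dipotassium phosphate 6.02 g; manganese chloride tetrahydrate 92.25 mg; L-cysteine hydrochloride 356.68 mg; soluble starch 63.15 g; cobalt chloride hexahydrate 48.59 mg

Ratio of target to recipe volume: 3700 / 750 = 4.93333.
beef extract: 1.68 g × (3700 mL / 750 mL) = 8.29 g
dipotassium phosphate: 1.22 g × (3700 mL / 750 mL) = 6.02 g
manganese chloride tetrahydrate: 18.7 mg × (3700 mL / 750 mL) = 92.25 mg
L-cysteine hydrochloride: 72.3 mg × (3700 mL / 750 mL) = 356.68 mg
soluble starch: 12.8 g × (3700 mL / 750 mL) = 63.15 g
cobalt chloride hexahydrate: 9.85 mg × (3700 mL / 750 mL) = 48.59 mg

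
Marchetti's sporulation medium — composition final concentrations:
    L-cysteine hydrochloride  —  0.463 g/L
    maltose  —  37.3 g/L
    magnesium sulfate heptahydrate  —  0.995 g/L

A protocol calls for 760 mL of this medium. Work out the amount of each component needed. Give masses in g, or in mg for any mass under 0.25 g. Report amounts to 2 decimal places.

Target volume = 760 mL = 0.76 L.
L-cysteine hydrochloride: 0.463 g/L × 0.76 L = 0.35 g
maltose: 37.3 g/L × 0.76 L = 28.35 g
magnesium sulfate heptahydrate: 0.995 g/L × 0.76 L = 0.76 g

L-cysteine hydrochloride 0.35 g; maltose 28.35 g; magnesium sulfate heptahydrate 0.76 g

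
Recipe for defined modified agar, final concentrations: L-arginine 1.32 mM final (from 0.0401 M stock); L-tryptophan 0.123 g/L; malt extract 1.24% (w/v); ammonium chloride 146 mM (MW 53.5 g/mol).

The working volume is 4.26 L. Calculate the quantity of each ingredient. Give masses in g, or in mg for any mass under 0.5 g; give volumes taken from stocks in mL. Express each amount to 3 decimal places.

Working volume: 4.26 L.
L-arginine: V = C2·V2/C1 = 1.32 mM × 4260 mL ÷ 40.1 mM = 140.229 mL
L-tryptophan: 0.123 g/L × 4.26 L = 0.524 g
malt extract: 1.24 g per 100 mL × 4260 mL ÷ 100 = 52.824 g
ammonium chloride: 146 mmol/L × 53.5 g/mol × 4.26 L ÷ 1000 = 33.275 g

L-arginine 140.229 mL; L-tryptophan 0.524 g; malt extract 52.824 g; ammonium chloride 33.275 g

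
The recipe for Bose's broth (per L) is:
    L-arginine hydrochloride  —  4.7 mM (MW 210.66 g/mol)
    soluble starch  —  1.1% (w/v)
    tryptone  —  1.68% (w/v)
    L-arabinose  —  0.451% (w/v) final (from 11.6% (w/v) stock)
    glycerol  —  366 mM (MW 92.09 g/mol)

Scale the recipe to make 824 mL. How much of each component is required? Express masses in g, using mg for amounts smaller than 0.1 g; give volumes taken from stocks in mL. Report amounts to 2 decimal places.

Scale factor relative to 1 L: 0.824.
L-arginine hydrochloride: 4.7 mmol/L × 210.66 g/mol × 0.824 L ÷ 1000 = 0.82 g
soluble starch: 1.1% w/v = 11 g/L → 11 × 0.824 L = 9.06 g
tryptone: 1.68% w/v = 16.8 g/L → 16.8 × 0.824 L = 13.84 g
L-arabinose: C1V1 = C2V2 → 0.451% ÷ 11.6% × 824 mL = 32.04 mL
glycerol: 366 mmol/L × 92.09 g/mol × 0.824 L ÷ 1000 = 27.77 g

L-arginine hydrochloride 0.82 g; soluble starch 9.06 g; tryptone 13.84 g; L-arabinose 32.04 mL; glycerol 27.77 g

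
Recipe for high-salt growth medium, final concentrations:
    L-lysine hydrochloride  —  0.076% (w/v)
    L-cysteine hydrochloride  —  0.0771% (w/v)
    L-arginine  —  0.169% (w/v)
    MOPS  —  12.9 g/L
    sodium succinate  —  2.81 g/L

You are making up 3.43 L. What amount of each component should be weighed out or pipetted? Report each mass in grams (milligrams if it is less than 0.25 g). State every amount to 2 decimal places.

Scale factor relative to 1 L: 3.43.
L-lysine hydrochloride: 0.076 g per 100 mL × 3430 mL ÷ 100 = 2.61 g
L-cysteine hydrochloride: 0.0771% w/v = 0.771 g/L → 0.771 × 3.43 L = 2.64 g
L-arginine: 0.169 g per 100 mL × 3430 mL ÷ 100 = 5.80 g
MOPS: 12.9 g/L × 3.43 L = 44.25 g
sodium succinate: 2.81 g/L × 3.43 L = 9.64 g

L-lysine hydrochloride 2.61 g; L-cysteine hydrochloride 2.64 g; L-arginine 5.80 g; MOPS 44.25 g; sodium succinate 9.64 g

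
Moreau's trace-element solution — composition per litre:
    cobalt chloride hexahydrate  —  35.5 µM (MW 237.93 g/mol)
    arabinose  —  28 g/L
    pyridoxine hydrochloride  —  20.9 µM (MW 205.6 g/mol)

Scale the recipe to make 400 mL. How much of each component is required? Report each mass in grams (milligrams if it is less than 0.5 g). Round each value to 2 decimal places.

cobalt chloride hexahydrate 3.38 mg; arabinose 11.20 g; pyridoxine hydrochloride 1.72 mg

Working volume: 400 mL = 0.4 L.
cobalt chloride hexahydrate: 35.5 µmol/L × 237.93 g/mol × 0.4 L ÷ 1000 = 3.38 mg
arabinose: 28 g/L × 0.4 L = 11.20 g
pyridoxine hydrochloride: 20.9 µmol/L × 205.6 g/mol × 0.4 L ÷ 1000 = 1.72 mg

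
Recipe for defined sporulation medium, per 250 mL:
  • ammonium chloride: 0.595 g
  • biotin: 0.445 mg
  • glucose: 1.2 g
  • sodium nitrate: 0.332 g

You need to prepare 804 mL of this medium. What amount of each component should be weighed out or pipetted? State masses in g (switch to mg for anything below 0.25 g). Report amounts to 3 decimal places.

Ratio of target to recipe volume: 804 / 250 = 3.216.
ammonium chloride: 0.595 g × (804 mL / 250 mL) = 1.914 g
biotin: 0.445 mg × (804 mL / 250 mL) = 1.431 mg
glucose: 1.2 g × (804 mL / 250 mL) = 3.859 g
sodium nitrate: 0.332 g × (804 mL / 250 mL) = 1.068 g

ammonium chloride 1.914 g; biotin 1.431 mg; glucose 3.859 g; sodium nitrate 1.068 g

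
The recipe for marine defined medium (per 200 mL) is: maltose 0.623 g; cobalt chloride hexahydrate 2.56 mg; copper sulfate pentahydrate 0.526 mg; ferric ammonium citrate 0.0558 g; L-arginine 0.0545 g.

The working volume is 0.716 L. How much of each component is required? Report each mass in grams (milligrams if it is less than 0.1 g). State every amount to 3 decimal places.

Scale factor = 716 mL / 200 mL = 3.58.
maltose: 0.623 g × (716 mL / 200 mL) = 2.230 g
cobalt chloride hexahydrate: 2.56 mg × (716 mL / 200 mL) = 9.165 mg
copper sulfate pentahydrate: 0.526 mg × (716 mL / 200 mL) = 1.883 mg
ferric ammonium citrate: 0.0558 g × (716 mL / 200 mL) = 0.200 g
L-arginine: 0.0545 g × (716 mL / 200 mL) = 0.195 g

maltose 2.230 g; cobalt chloride hexahydrate 9.165 mg; copper sulfate pentahydrate 1.883 mg; ferric ammonium citrate 0.200 g; L-arginine 0.195 g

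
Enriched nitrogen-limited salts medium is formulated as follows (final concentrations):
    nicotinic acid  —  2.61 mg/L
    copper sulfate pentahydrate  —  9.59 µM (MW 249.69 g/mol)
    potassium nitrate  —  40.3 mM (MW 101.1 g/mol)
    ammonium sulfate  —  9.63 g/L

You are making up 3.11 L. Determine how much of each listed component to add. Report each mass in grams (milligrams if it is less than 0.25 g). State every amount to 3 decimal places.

nicotinic acid 8.117 mg; copper sulfate pentahydrate 7.447 mg; potassium nitrate 12.671 g; ammonium sulfate 29.949 g

Working volume: 3.11 L.
nicotinic acid: 2.61 mg/L × 3.11 L = 8.117 mg
copper sulfate pentahydrate: 9.59 µmol/L × 249.69 g/mol × 3.11 L ÷ 1000 = 7.447 mg
potassium nitrate: 40.3 mmol/L × 101.1 g/mol × 3.11 L ÷ 1000 = 12.671 g
ammonium sulfate: 9.63 g/L × 3.11 L = 29.949 g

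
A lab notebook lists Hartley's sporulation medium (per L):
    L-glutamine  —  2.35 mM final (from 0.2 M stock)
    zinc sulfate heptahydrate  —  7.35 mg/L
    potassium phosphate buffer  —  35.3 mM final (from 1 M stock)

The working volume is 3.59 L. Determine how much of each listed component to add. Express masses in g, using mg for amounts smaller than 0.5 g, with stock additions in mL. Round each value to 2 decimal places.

Working volume: 3.59 L.
L-glutamine: C1V1 = C2V2 → 2.35 mM × 3590 mL ÷ 200 mM = 42.18 mL
zinc sulfate heptahydrate: 7.35 mg/L × 3.59 L = 26.39 mg
potassium phosphate buffer: V = C2·V2/C1 = 35.3 mM × 3590 mL ÷ 1000 mM = 126.73 mL

L-glutamine 42.18 mL; zinc sulfate heptahydrate 26.39 mg; potassium phosphate buffer 126.73 mL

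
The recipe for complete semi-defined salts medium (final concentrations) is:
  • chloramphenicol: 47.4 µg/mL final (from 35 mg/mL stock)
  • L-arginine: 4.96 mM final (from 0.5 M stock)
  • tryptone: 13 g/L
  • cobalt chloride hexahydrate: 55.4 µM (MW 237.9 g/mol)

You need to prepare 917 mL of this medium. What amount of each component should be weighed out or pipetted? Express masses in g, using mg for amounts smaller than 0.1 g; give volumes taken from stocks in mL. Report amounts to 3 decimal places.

Target volume = 917 mL = 0.917 L.
chloramphenicol: C1V1 = C2V2 → 47.4 µg/mL × 917 mL ÷ 35000 µg/mL = 1.242 mL
L-arginine: V = C2·V2/C1 = 4.96 mM × 917 mL ÷ 500 mM = 9.097 mL
tryptone: 13 g/L × 0.917 L = 11.921 g
cobalt chloride hexahydrate: 55.4 µmol/L × 237.9 g/mol × 0.917 L ÷ 1000 = 12.086 mg

chloramphenicol 1.242 mL; L-arginine 9.097 mL; tryptone 11.921 g; cobalt chloride hexahydrate 12.086 mg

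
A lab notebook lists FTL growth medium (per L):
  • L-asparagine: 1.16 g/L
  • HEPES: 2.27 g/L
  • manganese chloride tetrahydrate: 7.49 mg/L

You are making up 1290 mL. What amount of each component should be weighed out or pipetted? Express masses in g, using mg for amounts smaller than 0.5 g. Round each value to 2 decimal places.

Target volume = 1290 mL = 1.29 L.
L-asparagine: 1.16 g/L × 1.29 L = 1.50 g
HEPES: 2.27 g/L × 1.29 L = 2.93 g
manganese chloride tetrahydrate: 7.49 mg/L × 1.29 L = 9.66 mg

L-asparagine 1.50 g; HEPES 2.93 g; manganese chloride tetrahydrate 9.66 mg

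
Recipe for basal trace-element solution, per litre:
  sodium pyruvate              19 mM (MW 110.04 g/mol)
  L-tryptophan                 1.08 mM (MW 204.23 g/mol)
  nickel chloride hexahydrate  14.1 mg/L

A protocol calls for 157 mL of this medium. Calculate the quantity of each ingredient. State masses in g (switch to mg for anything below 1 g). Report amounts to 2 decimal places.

Scale factor relative to 1 L: 0.157.
sodium pyruvate: 19 mmol/L × 110.04 mg/mmol × 0.157 L = 328.25 mg
L-tryptophan: 1.08 mmol/L × 204.23 mg/mmol × 0.157 L = 34.63 mg
nickel chloride hexahydrate: 14.1 mg/L × 0.157 L = 2.21 mg

sodium pyruvate 328.25 mg; L-tryptophan 34.63 mg; nickel chloride hexahydrate 2.21 mg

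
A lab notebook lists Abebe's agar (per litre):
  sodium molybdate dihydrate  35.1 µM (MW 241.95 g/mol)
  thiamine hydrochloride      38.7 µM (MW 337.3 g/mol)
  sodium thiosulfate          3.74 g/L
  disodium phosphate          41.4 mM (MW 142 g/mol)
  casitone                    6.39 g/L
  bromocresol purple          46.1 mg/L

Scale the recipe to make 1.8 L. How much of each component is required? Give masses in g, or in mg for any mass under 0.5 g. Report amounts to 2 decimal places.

Scale factor relative to 1 L: 1.8.
sodium molybdate dihydrate: 35.1 µmol/L × 241.95 g/mol × 1.8 L ÷ 1000 = 15.29 mg
thiamine hydrochloride: 38.7 µmol/L × 337.3 g/mol × 1.8 L ÷ 1000 = 23.50 mg
sodium thiosulfate: 3.74 g/L × 1.8 L = 6.73 g
disodium phosphate: 41.4 mmol/L × 142 g/mol × 1.8 L ÷ 1000 = 10.58 g
casitone: 6.39 g/L × 1.8 L = 11.50 g
bromocresol purple: 46.1 mg/L × 1.8 L = 82.98 mg

sodium molybdate dihydrate 15.29 mg; thiamine hydrochloride 23.50 mg; sodium thiosulfate 6.73 g; disodium phosphate 10.58 g; casitone 11.50 g; bromocresol purple 82.98 mg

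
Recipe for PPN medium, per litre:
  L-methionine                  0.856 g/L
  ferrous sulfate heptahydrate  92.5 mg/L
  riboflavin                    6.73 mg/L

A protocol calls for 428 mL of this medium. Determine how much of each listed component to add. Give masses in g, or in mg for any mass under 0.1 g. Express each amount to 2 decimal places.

L-methionine 0.37 g; ferrous sulfate heptahydrate 39.59 mg; riboflavin 2.88 mg

Target volume = 428 mL = 0.428 L.
L-methionine: 0.856 g/L × 0.428 L = 0.37 g
ferrous sulfate heptahydrate: 92.5 mg/L × 0.428 L = 39.59 mg
riboflavin: 6.73 mg/L × 0.428 L = 2.88 mg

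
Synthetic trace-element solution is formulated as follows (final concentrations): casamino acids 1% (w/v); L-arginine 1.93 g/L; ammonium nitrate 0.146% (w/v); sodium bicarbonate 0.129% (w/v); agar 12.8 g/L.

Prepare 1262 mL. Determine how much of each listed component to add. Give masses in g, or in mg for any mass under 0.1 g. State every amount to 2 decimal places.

Target volume = 1262 mL = 1.262 L.
casamino acids: 1% w/v = 10 g/L → 10 × 1.262 L = 12.62 g
L-arginine: 1.93 g/L × 1.262 L = 2.44 g
ammonium nitrate: 0.146 g per 100 mL × 1262 mL ÷ 100 = 1.84 g
sodium bicarbonate: 0.129% w/v = 1.29 g/L → 1.29 × 1.262 L = 1.63 g
agar: 12.8 g/L × 1.262 L = 16.15 g

casamino acids 12.62 g; L-arginine 2.44 g; ammonium nitrate 1.84 g; sodium bicarbonate 1.63 g; agar 16.15 g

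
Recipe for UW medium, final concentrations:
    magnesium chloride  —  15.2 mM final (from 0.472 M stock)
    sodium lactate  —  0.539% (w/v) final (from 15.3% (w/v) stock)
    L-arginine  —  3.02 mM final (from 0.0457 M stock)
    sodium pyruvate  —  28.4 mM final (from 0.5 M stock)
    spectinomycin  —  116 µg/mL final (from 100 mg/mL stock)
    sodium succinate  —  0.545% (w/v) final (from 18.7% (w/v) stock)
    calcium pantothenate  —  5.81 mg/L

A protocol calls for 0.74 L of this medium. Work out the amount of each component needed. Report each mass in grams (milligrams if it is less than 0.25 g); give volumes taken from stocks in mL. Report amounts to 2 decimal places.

Working volume: 0.74 L.
magnesium chloride: dilute stock: 15.2 mM × 740 mL ÷ 472 mM = 23.83 mL
sodium lactate: V = C2·V2/C1 = 0.539% ÷ 15.3% × 740 mL = 26.07 mL
L-arginine: dilute stock: 3.02 mM × 740 mL ÷ 45.7 mM = 48.90 mL
sodium pyruvate: V = C2·V2/C1 = 28.4 mM × 740 mL ÷ 500 mM = 42.03 mL
spectinomycin: C1V1 = C2V2 → 116 µg/mL × 740 mL ÷ 100000 µg/mL = 0.86 mL
sodium succinate: V = C2·V2/C1 = 0.545% ÷ 18.7% × 740 mL = 21.57 mL
calcium pantothenate: 5.81 mg/L × 0.74 L = 4.30 mg

magnesium chloride 23.83 mL; sodium lactate 26.07 mL; L-arginine 48.90 mL; sodium pyruvate 42.03 mL; spectinomycin 0.86 mL; sodium succinate 21.57 mL; calcium pantothenate 4.30 mg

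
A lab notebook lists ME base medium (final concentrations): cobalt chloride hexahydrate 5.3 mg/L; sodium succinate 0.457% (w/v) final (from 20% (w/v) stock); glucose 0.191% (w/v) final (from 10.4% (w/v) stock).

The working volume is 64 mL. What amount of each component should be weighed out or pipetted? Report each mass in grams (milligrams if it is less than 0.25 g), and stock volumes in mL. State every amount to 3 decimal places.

Target volume = 64 mL = 0.064 L.
cobalt chloride hexahydrate: 5.3 mg/L × 0.064 L = 0.339 mg
sodium succinate: V = C2·V2/C1 = 0.457% ÷ 20% × 64 mL = 1.462 mL
glucose: C1V1 = C2V2 → 0.191% ÷ 10.4% × 64 mL = 1.175 mL

cobalt chloride hexahydrate 0.339 mg; sodium succinate 1.462 mL; glucose 1.175 mL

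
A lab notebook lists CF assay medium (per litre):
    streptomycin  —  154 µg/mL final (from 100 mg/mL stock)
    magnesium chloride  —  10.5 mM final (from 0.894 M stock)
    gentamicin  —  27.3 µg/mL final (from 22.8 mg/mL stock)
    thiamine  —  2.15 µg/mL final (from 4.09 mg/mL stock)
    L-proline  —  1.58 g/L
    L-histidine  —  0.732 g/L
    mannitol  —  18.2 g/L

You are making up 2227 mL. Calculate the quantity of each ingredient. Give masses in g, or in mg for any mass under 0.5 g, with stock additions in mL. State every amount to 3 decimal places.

streptomycin 3.430 mL; magnesium chloride 26.156 mL; gentamicin 2.667 mL; thiamine 1.171 mL; L-proline 3.519 g; L-histidine 1.630 g; mannitol 40.531 g

Target volume = 2227 mL = 2.227 L.
streptomycin: dilute stock: 154 µg/mL × 2227 mL ÷ 100000 µg/mL = 3.430 mL
magnesium chloride: V = C2·V2/C1 = 10.5 mM × 2227 mL ÷ 894 mM = 26.156 mL
gentamicin: dilute stock: 27.3 µg/mL × 2227 mL ÷ 22800 µg/mL = 2.667 mL
thiamine: V = C2·V2/C1 = 2.15 µg/mL × 2227 mL ÷ 4090 µg/mL = 1.171 mL
L-proline: 1.58 g/L × 2.227 L = 3.519 g
L-histidine: 0.732 g/L × 2.227 L = 1.630 g
mannitol: 18.2 g/L × 2.227 L = 40.531 g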